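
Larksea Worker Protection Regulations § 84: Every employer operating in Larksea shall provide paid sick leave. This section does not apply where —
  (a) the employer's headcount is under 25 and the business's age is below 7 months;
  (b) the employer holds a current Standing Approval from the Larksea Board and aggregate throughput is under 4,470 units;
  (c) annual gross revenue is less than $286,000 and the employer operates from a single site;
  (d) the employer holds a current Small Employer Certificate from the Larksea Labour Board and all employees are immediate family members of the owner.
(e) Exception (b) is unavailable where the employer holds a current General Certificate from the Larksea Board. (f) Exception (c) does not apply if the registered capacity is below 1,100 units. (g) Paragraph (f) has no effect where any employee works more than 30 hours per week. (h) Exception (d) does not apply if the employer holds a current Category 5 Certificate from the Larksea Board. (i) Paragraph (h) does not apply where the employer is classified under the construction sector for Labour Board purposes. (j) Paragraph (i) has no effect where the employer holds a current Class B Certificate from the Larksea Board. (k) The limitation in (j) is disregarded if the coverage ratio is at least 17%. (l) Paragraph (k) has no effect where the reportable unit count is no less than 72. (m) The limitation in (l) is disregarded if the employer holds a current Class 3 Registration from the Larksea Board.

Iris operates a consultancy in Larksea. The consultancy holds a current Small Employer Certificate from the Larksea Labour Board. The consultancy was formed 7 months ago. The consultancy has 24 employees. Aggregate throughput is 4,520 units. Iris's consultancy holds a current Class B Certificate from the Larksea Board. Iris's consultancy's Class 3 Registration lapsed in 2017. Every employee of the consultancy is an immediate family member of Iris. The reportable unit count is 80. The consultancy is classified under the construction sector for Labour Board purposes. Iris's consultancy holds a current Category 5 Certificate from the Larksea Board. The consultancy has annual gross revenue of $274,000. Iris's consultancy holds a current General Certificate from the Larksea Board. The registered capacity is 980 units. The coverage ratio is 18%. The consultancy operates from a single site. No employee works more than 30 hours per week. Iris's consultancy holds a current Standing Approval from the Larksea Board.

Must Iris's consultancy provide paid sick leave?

Yes — Iris's consultancy must provide paid sick leave.

Exception (a) fails — the business's age is 7 months, not below 7 months.
Exception (b) does not apply: aggregate throughput is 4,520 units, not under 4,470 units.
Exception (c)'s conditions are all satisfied: annual gross revenue is $274,000, less than the $286,000 limit; the employer operates from a single site. However, paragraphs (f)–(g) must be considered: (f) operates against (c): the registered capacity is 980 units, below the 1,100 units limit. (g), which would lift (f), does not operate here — no employee exceeds 30 hours/week. Exception (c) does not apply.
Exception (d)'s conditions are all satisfied: a current Small Employer Certificate is held; every employee is an immediate family member. But applying paragraphs (h)–(m): (h) operates — a current Category 5 Certificate is held. (i) would limit (h) — the consultancy is classified under the construction sector — but (j) sets (i) aside: (j) operates against (i): a current Class B Certificate is held. (k) would limit (j) — the coverage ratio is 18%, meeting the 17% threshold — but (l) sets (k) aside: (l) operates against (k): the reportable unit count is 80, meeting the 72 threshold. (m), which would lift (l), is inapplicable — there is no Class 3 Registration in force. So (d) is unavailable.
None of the exceptions is available; § 84 applies in full.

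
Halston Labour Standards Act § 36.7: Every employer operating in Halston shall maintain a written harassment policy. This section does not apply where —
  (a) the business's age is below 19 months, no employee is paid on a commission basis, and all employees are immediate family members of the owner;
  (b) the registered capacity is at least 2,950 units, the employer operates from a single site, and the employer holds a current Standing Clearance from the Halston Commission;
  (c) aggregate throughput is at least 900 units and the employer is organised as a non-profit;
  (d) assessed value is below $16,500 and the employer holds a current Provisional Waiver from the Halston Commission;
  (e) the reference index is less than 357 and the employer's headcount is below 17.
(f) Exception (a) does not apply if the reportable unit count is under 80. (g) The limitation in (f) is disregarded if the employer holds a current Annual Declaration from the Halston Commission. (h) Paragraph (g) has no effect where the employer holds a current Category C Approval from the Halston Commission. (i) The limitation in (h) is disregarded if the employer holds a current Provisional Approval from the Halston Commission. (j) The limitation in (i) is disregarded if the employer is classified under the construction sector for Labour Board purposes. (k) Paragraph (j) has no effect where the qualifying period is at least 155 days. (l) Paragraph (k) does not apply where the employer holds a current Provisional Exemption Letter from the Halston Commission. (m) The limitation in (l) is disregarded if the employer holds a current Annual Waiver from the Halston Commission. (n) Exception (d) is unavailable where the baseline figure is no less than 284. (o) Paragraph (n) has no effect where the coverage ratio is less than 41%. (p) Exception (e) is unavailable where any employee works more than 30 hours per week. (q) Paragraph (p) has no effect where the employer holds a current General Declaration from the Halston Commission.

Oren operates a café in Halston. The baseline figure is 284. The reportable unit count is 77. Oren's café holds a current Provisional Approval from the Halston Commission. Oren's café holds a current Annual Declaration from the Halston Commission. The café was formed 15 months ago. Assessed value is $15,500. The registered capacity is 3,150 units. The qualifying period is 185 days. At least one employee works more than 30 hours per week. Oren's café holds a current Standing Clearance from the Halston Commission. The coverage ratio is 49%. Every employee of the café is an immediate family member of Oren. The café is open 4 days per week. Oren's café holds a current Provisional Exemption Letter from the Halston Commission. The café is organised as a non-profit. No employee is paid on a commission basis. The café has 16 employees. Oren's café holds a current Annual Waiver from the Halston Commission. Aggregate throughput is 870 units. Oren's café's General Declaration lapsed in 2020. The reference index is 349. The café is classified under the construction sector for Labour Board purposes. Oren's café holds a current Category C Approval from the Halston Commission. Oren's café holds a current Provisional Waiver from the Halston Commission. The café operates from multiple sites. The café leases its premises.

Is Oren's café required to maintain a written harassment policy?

No — exception (a) applies; Oren's café is not required to maintain a written harassment policy.

Exception (a) is satisfied on its face — the business's age is 15 months, below the 19 months limit; no employee is paid on commission; every employee is an immediate family member. Under paragraphs (f)–(m): (f) is engaged (the reportable unit count is 77, under the 80 limit), but is itself disapplied by (g): (g) operates against (f): a current Annual Declaration is held. (h) operates (a current Category C Approval is held), but is displaced by (i): (i) operates against (h): a current Provisional Approval is held. (j) operates (the café is classified under the construction sector), but is set aside by (k): (k) operates against (j): the qualifying period is 185 days, meeting the 155 days threshold. (l) applies (a current Provisional Exemption Letter is held), but is displaced by (m): (m) is triggered — a current Annual Waiver is held. So (a) applies.
Exception (b) fails — the employer operates from multiple sites.
Exception (c) requires that aggregate throughput is at least 900 units; but aggregate throughput is 870 units, short of 900 units, so (c) is unavailable.
Exception (d): assessed value is $15,500, below the $16,500 limit; a current Provisional Waiver is held — every condition holds. But: (n) operates against (d): the baseline figure is 284, meeting the 284 threshold. (o), which would lift (n), does not operate here — the coverage ratio is 49%, not less than 41%. (d) is therefore removed.
All of (e)'s requirements are met (the reference index is 349, less than the 357 limit; the employer's headcount is 16, below the 17 limit). But: (p) is engaged — at least one employee exceeds 30 hours/week. (q) is not engaged (no current General Declaration is held), so (p) stands. (e) is therefore removed.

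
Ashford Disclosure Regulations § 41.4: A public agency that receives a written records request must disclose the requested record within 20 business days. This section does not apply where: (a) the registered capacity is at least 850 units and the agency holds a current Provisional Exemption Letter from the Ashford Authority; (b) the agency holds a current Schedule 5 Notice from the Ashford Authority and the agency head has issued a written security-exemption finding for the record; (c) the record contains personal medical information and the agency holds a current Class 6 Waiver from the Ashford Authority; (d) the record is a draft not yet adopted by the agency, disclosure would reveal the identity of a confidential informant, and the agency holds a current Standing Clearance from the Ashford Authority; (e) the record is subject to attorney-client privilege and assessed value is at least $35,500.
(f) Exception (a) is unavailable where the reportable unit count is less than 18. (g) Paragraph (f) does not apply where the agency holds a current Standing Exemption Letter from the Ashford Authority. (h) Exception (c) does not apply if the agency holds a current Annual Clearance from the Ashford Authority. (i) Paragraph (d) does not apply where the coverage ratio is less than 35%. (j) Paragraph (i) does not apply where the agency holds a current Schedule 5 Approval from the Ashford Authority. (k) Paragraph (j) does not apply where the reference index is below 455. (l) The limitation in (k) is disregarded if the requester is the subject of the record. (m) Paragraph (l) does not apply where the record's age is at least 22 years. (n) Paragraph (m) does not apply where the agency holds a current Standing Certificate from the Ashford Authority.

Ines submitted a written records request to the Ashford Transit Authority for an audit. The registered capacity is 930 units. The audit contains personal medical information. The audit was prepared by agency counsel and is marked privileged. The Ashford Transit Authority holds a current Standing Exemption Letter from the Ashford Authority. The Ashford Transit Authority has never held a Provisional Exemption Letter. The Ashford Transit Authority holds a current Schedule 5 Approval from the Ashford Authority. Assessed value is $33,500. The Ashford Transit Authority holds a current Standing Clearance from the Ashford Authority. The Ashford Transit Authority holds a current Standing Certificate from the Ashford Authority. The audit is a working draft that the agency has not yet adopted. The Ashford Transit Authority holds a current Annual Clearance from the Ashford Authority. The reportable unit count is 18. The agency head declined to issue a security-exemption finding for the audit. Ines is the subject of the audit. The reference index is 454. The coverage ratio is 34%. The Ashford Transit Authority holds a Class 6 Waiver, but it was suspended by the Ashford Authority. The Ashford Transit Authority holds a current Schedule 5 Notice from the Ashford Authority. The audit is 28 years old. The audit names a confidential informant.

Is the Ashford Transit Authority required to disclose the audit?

Exception (a) does not apply: no current Provisional Exemption Letter is held.
Exception (b) requires that the agency head has issued a written security-exemption finding for the record; but the agency head declined to issue a security-exemption finding, so (b) is unavailable.
Exception (c) fails — there is no Class 6 Waiver in force.
Exception (d): the audit is an unadopted draft; the audit names a confidential informant; a current Standing Clearance is held — every condition holds. Applying paragraphs (i)–(n): (i) operates (the coverage ratio is 34%, less than the 35% limit), but is itself disapplied by (j): (j) applies — a current Schedule 5 Approval is held. (k) operates (the reference index is 454, below the 455 limit), but yields to (l): (l) applies — Ines is the subject of the audit. (m) operates (the record's age is 28 years, meeting the 22 years threshold), but is itself disapplied by (n): (n) applies — a current Standing Certificate is held. (d) remains available.
Exception (e) does not apply: assessed value is $33,500, short of $35,500.

No — exception (d) applies; the Ashford Transit Authority is not required to disclose the audit.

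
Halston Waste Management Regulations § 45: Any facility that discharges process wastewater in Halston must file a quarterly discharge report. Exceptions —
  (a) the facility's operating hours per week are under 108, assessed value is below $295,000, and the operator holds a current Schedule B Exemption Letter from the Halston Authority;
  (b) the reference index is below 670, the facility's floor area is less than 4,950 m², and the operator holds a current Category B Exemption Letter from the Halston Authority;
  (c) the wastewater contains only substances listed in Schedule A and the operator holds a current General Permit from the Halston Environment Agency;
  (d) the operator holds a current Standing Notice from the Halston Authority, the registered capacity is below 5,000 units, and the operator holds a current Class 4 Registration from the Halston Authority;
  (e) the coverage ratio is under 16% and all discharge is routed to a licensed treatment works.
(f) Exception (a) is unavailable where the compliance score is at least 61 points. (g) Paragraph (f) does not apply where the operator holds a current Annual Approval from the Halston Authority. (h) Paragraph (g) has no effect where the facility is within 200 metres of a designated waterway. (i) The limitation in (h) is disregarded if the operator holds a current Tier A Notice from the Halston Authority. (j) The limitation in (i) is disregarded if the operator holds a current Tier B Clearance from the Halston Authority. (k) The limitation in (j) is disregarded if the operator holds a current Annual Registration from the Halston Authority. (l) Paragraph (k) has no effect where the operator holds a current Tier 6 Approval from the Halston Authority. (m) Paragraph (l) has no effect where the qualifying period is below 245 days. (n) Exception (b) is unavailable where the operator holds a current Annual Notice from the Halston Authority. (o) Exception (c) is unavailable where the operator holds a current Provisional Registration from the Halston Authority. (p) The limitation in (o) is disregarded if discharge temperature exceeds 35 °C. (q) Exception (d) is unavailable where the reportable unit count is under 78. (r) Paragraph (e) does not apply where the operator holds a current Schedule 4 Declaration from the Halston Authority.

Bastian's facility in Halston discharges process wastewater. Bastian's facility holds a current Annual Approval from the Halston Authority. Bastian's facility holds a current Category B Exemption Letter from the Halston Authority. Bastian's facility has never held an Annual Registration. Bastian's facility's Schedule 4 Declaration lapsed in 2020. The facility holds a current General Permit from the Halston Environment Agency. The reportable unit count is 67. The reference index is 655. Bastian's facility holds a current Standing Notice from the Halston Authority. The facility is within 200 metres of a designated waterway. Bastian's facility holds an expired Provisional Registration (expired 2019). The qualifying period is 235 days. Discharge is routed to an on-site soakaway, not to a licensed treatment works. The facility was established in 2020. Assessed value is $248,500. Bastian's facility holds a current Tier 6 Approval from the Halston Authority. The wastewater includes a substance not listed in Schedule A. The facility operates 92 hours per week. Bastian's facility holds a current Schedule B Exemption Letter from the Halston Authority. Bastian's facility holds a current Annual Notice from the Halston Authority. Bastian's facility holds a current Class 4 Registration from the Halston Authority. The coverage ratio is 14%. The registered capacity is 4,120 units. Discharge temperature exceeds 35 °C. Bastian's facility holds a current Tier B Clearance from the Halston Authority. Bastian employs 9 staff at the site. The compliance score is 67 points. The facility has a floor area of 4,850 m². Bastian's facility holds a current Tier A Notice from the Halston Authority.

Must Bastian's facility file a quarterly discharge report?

Exception (a)'s conditions are all satisfied: the facility's operating hours per week are 92, under the 108 limit; assessed value is $248,500, below the $295,000 limit; a current Schedule B Exemption Letter is held. But: (f) is triggered — the compliance score is 67 points, meeting the 61 points threshold. (g) would limit (f) — a current Annual Approval is held — but (h) sets (g) aside: (h) operates against (g): the facility is within 200 m of a designated waterway. (i) would limit (h) — a current Tier A Notice is held — but (j) sets (i) aside: (j) applies — a current Tier B Clearance is held. (k), which would lift (j), is inapplicable — there is no Annual Registration in force. So (a) is unavailable.
Exception (b)'s conditions are all satisfied: the reference index is 655, below the 670 limit; the facility's floor area is 4,850 m², less than the 4,950 m² limit; a current Category B Exemption Letter is held. Turning to paragraph (n): (n) operates against (b): a current Annual Notice is held. Exception (b) does not apply.
Exception (c) requires that the wastewater contains only substances listed in Schedule A; but the wastewater includes a non-Schedule-A substance, so (c) is unavailable.
Exception (d) is satisfied on its face — a current Standing Notice is held; the registered capacity is 4,120 units, below the 5,000 units limit; a current Class 4 Registration is held. But applying paragraph (q): (q) applies — the reportable unit count is 67, under the 78 limit. (d) is therefore removed.
Exception (e) requires that all discharge is routed to a licensed treatment works; but discharge is not routed to a licensed treatment works, so (e) is unavailable.
No exception displaces § 45.

Yes — Bastian's facility must file a quarterly discharge report.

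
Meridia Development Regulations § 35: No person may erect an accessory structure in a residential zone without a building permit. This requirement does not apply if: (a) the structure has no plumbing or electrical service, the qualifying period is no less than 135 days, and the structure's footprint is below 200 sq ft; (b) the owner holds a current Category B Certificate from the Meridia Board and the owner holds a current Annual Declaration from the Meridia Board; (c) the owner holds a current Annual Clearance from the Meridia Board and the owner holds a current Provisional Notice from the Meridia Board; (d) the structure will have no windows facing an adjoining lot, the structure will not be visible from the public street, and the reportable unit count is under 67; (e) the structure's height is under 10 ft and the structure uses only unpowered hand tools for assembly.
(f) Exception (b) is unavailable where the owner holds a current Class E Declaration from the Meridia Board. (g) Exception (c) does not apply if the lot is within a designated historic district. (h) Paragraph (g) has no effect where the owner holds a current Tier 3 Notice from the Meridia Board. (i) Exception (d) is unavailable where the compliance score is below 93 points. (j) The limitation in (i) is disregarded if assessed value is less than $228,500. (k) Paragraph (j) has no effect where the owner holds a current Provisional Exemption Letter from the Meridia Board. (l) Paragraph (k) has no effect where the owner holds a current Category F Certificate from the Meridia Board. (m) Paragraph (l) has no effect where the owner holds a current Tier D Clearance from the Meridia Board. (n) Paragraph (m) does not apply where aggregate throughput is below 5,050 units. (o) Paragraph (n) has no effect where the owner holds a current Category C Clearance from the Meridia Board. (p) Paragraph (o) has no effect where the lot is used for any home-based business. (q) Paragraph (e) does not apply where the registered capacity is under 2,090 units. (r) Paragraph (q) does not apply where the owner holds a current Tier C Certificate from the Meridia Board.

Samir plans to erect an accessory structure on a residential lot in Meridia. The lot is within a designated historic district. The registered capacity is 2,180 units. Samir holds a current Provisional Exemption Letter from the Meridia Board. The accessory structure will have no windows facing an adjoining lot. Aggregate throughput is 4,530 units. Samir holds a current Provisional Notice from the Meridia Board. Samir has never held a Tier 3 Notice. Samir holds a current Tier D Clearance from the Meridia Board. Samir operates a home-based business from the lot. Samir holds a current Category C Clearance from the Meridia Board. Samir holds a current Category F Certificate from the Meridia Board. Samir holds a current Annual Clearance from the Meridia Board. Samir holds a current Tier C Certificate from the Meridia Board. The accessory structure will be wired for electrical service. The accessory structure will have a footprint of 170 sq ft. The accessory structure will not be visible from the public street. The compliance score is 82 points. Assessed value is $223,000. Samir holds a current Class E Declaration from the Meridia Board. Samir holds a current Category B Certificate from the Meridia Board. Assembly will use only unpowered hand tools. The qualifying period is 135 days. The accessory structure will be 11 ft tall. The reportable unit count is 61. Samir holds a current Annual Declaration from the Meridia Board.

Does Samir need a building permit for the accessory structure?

Exception (a) requires that the structure has no plumbing or electrical service; but electrical service is planned, so (a) is unavailable.
Exception (b): a current Category B Certificate is held; a current Annual Declaration is held — every condition holds. But: (f) applies — a current Class E Declaration is held. So (b) is unavailable.
Exception (c) is satisfied on its face — a current Annual Clearance is held; a current Provisional Notice is held. However, paragraphs (g)–(h) must be considered: (g) operates against (c): the lot is in a historic district. (h) does not operate here (no current Tier 3 Notice is held), so (g) stands. Exception (c) does not apply.
All of (d)'s requirements are met (no windows face an adjoining lot; the structure will not be visible from the street; the reportable unit count is 61, under the 67 limit). Under paragraphs (i)–(p): (i) would limit (d) — the compliance score is 82 points, below the 93 points limit — but (j) sets (i) aside: (j) operates against (i): assessed value is $223,000, less than the $228,500 limit. (k) is triggered (a current Provisional Exemption Letter is held), but is itself disapplied by (l): (l) is triggered — a current Category F Certificate is held. (m) would limit (l) — a current Tier D Clearance is held — but (n) sets (m) aside: (n) operates against (m): aggregate throughput is 4,530 units, below the 5,050 units limit. (o) would limit (n) — a current Category C Clearance is held — but (p) sets (o) aside: (p) operates against (o): a home-based business operates on the lot. So (d) applies.
Exception (e) does not apply: the structure's height is 11 ft, not under 10 ft.

No — exception (d) applies; Samir does not need a building permit.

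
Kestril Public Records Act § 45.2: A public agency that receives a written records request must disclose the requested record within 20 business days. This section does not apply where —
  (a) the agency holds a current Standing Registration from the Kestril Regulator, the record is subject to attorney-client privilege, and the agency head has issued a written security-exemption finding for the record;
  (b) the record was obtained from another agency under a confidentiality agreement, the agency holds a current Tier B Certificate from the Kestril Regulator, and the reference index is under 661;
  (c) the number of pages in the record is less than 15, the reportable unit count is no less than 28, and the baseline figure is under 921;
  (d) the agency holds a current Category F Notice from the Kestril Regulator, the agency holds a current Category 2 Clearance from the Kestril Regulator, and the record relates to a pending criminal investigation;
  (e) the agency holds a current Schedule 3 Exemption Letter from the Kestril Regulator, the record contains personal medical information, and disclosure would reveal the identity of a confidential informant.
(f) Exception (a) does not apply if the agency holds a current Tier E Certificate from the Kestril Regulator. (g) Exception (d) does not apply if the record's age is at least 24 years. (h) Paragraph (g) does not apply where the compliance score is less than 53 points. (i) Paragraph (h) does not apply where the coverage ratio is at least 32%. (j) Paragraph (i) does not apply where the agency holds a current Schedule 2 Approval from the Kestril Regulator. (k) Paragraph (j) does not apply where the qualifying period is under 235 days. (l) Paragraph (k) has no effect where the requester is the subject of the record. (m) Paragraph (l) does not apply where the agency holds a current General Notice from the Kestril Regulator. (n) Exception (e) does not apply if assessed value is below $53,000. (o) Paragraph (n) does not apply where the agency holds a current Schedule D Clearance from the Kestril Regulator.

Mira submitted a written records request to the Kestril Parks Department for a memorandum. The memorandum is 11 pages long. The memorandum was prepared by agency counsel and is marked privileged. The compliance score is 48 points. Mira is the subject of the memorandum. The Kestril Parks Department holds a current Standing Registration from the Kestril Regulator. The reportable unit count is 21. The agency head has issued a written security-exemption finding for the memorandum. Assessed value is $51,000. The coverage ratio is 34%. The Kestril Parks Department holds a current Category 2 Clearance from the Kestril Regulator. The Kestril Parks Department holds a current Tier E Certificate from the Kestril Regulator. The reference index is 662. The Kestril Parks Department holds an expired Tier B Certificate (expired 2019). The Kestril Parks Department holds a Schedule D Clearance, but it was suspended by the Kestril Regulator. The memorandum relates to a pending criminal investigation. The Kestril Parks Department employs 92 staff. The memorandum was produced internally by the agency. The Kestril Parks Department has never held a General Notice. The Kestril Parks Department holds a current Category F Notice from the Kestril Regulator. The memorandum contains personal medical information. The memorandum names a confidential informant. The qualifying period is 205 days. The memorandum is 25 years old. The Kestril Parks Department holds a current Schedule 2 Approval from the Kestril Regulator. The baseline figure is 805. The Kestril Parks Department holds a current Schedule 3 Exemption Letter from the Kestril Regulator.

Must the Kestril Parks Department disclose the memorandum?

No — exception (d) applies; the Kestril Parks Department is not required to disclose the memorandum.

All of (a)'s requirements are met (a current Standing Registration is held; the memorandum is privileged; a written security-exemption finding has been issued). Turning to paragraph (f): (f) operates against (a): a current Tier E Certificate is held. So (a) is unavailable.
Exception (b) does not apply: the memorandum was produced internally.
Exception (c) fails — the reportable unit count is 21, short of 28.
Exception (d) is satisfied on its face — a current Category F Notice is held; a current Category 2 Clearance is held; the memorandum relates to a pending investigation. Considering the limiting provisions: (g) is engaged (the record's age is 25 years, meeting the 24 years threshold), but is displaced by (h): (h) operates against (g): the compliance score is 48 points, less than the 53 points limit. (i) is triggered (the coverage ratio is 34%, meeting the 32% threshold), but is displaced by (j): (j) operates — a current Schedule 2 Approval is held. (k) would limit (j) — the qualifying period is 205 days, under the 235 days limit — but (l) sets (k) aside: (l) operates against (k): Mira is the subject of the memorandum. (m), which would lift (l), is not engaged — there is no General Notice in force. Exception (d) stands.
Exception (e) is satisfied on its face — a current Schedule 3 Exemption Letter is held; the memorandum contains personal medical information; the memorandum names a confidential informant. Turning to paragraphs (n)–(o): (n) operates against (e): assessed value is $51,000, below the $53,000 limit. (o) is inapplicable (no current Schedule D Clearance is held), so (n) stands. So (e) is unavailable.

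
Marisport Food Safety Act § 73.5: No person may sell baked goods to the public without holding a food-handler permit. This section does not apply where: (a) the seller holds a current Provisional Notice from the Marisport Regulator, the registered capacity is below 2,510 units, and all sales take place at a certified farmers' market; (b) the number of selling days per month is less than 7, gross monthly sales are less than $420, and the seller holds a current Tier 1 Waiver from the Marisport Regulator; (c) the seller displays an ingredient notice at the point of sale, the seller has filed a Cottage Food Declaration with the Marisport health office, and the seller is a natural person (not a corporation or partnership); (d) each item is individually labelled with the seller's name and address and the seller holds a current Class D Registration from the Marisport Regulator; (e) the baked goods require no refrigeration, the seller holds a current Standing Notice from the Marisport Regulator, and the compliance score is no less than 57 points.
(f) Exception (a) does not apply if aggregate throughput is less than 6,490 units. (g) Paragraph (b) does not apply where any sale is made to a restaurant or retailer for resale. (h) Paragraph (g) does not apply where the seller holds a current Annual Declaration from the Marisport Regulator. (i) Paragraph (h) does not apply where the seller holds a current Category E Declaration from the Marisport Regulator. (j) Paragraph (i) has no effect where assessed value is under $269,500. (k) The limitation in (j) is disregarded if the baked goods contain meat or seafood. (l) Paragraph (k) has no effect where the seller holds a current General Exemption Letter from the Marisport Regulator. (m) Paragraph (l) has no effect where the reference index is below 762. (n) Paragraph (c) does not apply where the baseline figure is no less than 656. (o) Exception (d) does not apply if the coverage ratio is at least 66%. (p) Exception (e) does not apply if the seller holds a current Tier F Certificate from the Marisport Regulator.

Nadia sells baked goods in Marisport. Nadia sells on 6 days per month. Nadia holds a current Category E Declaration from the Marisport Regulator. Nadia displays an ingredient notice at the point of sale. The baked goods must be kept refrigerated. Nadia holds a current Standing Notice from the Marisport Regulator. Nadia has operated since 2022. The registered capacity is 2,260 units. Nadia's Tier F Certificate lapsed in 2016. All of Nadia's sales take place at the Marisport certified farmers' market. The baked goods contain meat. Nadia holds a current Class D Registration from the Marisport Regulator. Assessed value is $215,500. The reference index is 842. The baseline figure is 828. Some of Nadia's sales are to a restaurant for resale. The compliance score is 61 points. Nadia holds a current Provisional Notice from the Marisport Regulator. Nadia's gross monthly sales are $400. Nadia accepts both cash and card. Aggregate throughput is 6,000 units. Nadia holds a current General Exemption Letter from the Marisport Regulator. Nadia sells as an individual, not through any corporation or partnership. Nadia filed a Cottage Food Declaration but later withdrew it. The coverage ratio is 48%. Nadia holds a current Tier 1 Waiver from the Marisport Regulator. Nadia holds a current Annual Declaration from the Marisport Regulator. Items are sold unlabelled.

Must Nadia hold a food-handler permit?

Exception (a) is satisfied on its face — a current Provisional Notice is held; the registered capacity is 2,260 units, below the 2,510 units limit; all sales are at a certified farmers' market. But applying paragraph (f): (f) operates against (a): aggregate throughput is 6,000 units, less than the 6,490 units limit. (a) is therefore removed.
Exception (b): the number of selling days per month is 6, less than the 7 limit; gross monthly sales are $400, less than the $420 limit; a current Tier 1 Waiver is held — every condition holds. As to paragraphs (g)–(m): (g) is engaged (some sales are to a restaurant for resale), but is overridden by (h): (h) operates — a current Annual Declaration is held. (i) is engaged (a current Category E Declaration is held), but yields to (j): (j) operates against (i): assessed value is $215,500, under the $269,500 limit. (k) would limit (j) — the baked goods contain meat — but (l) sets (k) aside: (l) operates against (k): a current General Exemption Letter is held. (m), which would lift (l), does not operate here — the reference index is 842, not below 762. So (b) applies.
Exception (c) fails — the Cottage Food Declaration was withdrawn.
Exception (d) does not apply: items are sold unlabelled.
Exception (e) requires that the baked goods require no refrigeration; but the baked goods require refrigeration, so (e) is unavailable.

No — exception (b) applies; Nadia is not required to hold a food-handler permit.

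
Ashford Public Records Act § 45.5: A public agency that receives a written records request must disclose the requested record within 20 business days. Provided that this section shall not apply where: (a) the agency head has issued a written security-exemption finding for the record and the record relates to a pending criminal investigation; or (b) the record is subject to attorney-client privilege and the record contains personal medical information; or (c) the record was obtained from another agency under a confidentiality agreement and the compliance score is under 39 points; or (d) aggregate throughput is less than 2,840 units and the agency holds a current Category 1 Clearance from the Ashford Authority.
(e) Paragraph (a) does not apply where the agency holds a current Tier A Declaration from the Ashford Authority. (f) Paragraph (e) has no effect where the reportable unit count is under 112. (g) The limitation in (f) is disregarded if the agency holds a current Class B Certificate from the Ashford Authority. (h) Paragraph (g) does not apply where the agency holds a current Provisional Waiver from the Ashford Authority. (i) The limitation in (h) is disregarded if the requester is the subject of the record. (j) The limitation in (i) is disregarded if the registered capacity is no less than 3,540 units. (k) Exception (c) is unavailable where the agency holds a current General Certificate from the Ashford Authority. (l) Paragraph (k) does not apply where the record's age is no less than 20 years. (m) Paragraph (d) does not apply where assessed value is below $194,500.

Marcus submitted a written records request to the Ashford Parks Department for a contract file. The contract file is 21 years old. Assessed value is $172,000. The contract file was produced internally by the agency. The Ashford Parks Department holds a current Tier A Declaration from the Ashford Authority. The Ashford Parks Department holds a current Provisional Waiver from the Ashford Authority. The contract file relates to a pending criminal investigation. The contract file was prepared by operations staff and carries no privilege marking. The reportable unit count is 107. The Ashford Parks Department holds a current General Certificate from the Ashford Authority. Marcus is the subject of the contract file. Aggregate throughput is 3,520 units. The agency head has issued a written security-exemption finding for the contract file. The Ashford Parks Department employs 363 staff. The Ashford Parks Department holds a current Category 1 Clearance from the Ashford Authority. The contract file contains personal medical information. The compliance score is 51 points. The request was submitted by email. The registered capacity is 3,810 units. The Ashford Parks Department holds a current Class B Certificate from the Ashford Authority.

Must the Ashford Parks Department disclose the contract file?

Exception (a)'s conditions are all satisfied: a written security-exemption finding has been issued; the contract file relates to a pending investigation. Under paragraphs (e)–(j): (e) would limit (a) — a current Tier A Declaration is held — but (f) sets (e) aside: (f) operates — the reportable unit count is 107, under the 112 limit. (g) is engaged (a current Class B Certificate is held), but is itself disapplied by (h): (h) operates against (g): a current Provisional Waiver is held. (i) is engaged (Marcus is the subject of the contract file), but yields to (j): (j) operates against (i): the registered capacity is 3,810 units, meeting the 3,540 units threshold. Exception (a) stands.
Exception (b) requires that the record is subject to attorney-client privilege; but the contract file carries no privilege marking, so (b) is unavailable.
Exception (c) fails — the contract file was produced internally.
Exception (d) fails — aggregate throughput is 3,520 units, not less than 2,840 units.

No — exception (a) applies; the Ashford Parks Department is not required to disclose the contract file.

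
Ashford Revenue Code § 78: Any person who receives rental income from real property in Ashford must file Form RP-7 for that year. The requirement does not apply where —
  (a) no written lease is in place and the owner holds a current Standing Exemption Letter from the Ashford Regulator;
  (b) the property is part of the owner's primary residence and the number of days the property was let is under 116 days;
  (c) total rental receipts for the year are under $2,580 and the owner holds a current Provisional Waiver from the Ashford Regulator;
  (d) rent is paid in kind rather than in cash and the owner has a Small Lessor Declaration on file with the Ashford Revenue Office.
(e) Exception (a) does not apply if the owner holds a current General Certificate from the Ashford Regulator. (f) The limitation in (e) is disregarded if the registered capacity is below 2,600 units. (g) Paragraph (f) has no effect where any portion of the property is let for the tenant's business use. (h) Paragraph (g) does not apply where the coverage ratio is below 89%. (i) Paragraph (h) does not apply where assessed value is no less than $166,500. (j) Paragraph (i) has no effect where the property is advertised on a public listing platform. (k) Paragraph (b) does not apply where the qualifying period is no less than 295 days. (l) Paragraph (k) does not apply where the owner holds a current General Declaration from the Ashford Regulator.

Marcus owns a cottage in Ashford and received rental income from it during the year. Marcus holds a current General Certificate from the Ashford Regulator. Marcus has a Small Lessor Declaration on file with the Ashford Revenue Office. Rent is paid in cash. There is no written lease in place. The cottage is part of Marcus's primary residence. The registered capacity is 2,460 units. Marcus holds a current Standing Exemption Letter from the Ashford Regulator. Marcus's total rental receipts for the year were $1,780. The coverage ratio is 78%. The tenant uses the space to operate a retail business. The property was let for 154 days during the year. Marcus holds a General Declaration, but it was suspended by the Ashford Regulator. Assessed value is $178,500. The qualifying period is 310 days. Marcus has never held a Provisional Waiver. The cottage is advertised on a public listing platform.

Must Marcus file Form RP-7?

No — exception (a) applies; Marcus is not required to file Form RP-7.

All of (a)'s requirements are met (there is no written lease; a current Standing Exemption Letter is held). As to paragraphs (e)–(j): (e) applies (a current General Certificate is held), but is itself disapplied by (f): (f) operates against (e): the registered capacity is 2,460 units, below the 2,600 units limit. (g) would limit (f) — the space is let for business use — but (h) sets (g) aside: (h) operates against (g): the coverage ratio is 78%, below the 89% limit. (i) applies (assessed value is $178,500, meeting the $166,500 threshold), but is overridden by (j): (j) operates against (i): the property is publicly advertised. (a) remains available.
Exception (b) does not apply: the number of days the property was let is 154 days, not under 116 days.
Exception (c) requires that the owner holds a current Provisional Waiver from the Ashford Regulator; but there is no Provisional Waiver in force, so (c) is unavailable.
Exception (d) requires that rent is paid in kind rather than in cash; but rent is paid in cash, so (d) is unavailable.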